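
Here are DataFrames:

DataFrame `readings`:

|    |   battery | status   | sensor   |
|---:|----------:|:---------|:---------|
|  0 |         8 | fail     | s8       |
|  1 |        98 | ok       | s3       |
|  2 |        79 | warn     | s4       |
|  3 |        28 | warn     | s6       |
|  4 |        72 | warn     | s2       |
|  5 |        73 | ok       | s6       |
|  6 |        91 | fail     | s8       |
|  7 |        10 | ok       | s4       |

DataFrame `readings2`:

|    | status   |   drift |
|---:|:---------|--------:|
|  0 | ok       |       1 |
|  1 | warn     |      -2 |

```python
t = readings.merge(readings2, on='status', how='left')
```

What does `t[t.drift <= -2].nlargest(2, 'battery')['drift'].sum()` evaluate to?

-4.0

merge on 'status' (how='left') → 8 rows:
   battery status sensor  drift
0        8   fail     s8    NaN
1       98     ok     s3    1.0
2       79   warn     s4   -2.0
3       28   warn     s6   -2.0
4       72   warn     s2   -2.0
5       73     ok     s6    1.0
6       91   fail     s8    NaN
7       10     ok     s4    1.0
filter rows where drift <= -2:
   battery status sensor  drift
2       79   warn     s4   -2.0
3       28   warn     s6   -2.0
4       72   warn     s2   -2.0
take 2 rows with largest battery:
   battery status sensor  drift
2       79   warn     s4   -2.0
4       72   warn     s2   -2.0
Finally, sum of column 'drift' = -4.0.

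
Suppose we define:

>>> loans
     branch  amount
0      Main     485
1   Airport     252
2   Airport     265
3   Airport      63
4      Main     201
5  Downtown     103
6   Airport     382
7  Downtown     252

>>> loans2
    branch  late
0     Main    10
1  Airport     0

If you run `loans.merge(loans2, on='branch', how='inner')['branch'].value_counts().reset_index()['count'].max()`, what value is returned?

merge on 'branch' (how='inner') → 6 rows:
    branch  amount  late
0     Main     485    10
1  Airport     252     0
2  Airport     265     0
3  Airport      63     0
4     Main     201    10
5  Airport     382     0
value_counts of branch:
branch
Airport    4
Main       2
Name: count, dtype: int64
reset_index():
    branch  count
0  Airport      4
1     Main      2
So max() = 4.

4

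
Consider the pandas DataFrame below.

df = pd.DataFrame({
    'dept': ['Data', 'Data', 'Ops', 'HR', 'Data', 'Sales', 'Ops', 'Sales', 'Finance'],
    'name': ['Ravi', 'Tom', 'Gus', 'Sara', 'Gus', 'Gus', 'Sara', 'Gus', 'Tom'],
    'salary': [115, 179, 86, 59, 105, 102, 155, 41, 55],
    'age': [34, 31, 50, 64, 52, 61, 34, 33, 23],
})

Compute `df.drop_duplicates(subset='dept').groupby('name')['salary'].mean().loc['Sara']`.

59.0

drop duplicate dept (keep=first):
      dept  name  salary  age
0     Data  Ravi     115   34
2      Ops   Gus      86   50
3       HR  Sara      59   64
5    Sales   Gus     102   61
8  Finance   Tom      55   23
group by name, mean of salary:
name
Gus      94.0
Ravi    115.0
Sara     59.0
Tom      55.0
Name: salary, dtype: float64
Taking the value at index 'Sara' gives 59.0.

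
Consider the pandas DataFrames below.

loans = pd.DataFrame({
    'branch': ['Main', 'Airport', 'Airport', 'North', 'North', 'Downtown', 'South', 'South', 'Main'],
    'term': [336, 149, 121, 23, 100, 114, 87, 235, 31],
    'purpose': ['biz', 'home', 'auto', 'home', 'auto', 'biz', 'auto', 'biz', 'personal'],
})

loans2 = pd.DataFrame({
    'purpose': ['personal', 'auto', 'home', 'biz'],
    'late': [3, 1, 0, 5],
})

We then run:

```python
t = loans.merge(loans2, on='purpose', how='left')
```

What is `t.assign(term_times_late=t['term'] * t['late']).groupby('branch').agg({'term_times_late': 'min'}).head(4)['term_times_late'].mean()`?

165.75

merge on 'purpose' (how='left') → 9 rows:
     branch  term   purpose  late
0      Main   336       biz     5
1   Airport   149      home     0
2   Airport   121      auto     1
3     North    23      home     0
4     North   100      auto     1
5  Downtown   114       biz     5
6     South    87      auto     1
7     South   235       biz     5
8      Main    31  personal     3
add column term_times_late = t['term'] * t['late']:
     branch  term   purpose  late  term_times_late
0      Main   336       biz     5             1680
1   Airport   149      home     0                0
2   Airport   121      auto     1              121
3     North    23      home     0                0
4     North   100      auto     1              100
5  Downtown   114       biz     5              570
6     South    87      auto     1               87
7     South   235       biz     5             1175
8      Main    31  personal     3               93
group by branch, min of term_times_late:
          term_times_late
branch                   
Airport                 0
Downtown              570
Main                   93
North                   0
South                  87
take first 4 rows:
          term_times_late
branch                   
Airport                 0
Downtown              570
Main                   93
North                   0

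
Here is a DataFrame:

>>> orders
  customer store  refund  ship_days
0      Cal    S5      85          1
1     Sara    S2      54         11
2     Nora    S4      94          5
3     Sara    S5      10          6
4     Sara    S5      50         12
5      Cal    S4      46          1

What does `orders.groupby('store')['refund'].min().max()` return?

group by store, min of refund:
store
S2    54
S4    46
S5    10
Name: refund, dtype: int64
So max() = 54.

54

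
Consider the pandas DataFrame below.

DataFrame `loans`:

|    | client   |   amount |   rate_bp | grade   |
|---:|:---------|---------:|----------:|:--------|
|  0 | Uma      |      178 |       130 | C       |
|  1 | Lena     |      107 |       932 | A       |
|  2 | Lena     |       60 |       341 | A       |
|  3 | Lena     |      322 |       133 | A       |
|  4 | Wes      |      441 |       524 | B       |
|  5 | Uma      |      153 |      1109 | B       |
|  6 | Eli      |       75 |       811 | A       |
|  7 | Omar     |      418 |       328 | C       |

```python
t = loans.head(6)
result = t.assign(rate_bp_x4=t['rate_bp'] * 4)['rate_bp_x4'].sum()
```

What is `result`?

take first 6 rows:
  client  amount  rate_bp grade
0    Uma     178      130     C
1   Lena     107      932     A
2   Lena      60      341     A
3   Lena     322      133     A
4    Wes     441      524     B
5    Uma     153     1109     B
add column rate_bp_x4 = t['rate_bp'] * 4:
  client  amount  rate_bp grade  rate_bp_x4
0    Uma     178      130     C         520
1   Lena     107      932     A        3728
2   Lena      60      341     A        1364
3   Lena     322      133     A         532
4    Wes     441      524     B        2096
5    Uma     153     1109     B        4436
Then the sum of column 'rate_bp_x4': 12676

12676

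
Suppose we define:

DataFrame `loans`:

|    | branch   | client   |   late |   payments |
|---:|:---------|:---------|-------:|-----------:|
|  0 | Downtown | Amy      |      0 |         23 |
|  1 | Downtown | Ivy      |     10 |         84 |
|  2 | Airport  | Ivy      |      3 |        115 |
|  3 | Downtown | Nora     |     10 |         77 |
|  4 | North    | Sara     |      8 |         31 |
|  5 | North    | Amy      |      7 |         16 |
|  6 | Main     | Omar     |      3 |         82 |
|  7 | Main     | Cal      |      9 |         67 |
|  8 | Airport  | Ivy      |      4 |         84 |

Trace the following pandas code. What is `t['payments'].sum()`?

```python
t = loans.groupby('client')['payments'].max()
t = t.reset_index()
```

395

group by client, max of payments:
client
Amy      23
Cal      67
Ivy     115
Nora     77
Omar     82
Sara     31
Name: payments, dtype: int64
reset_index():
  client  payments
0    Amy        23
1    Cal        67
2    Ivy       115
3   Nora        77
4   Omar        82
5   Sara        31
Finally, sum of column 'payments' = 395.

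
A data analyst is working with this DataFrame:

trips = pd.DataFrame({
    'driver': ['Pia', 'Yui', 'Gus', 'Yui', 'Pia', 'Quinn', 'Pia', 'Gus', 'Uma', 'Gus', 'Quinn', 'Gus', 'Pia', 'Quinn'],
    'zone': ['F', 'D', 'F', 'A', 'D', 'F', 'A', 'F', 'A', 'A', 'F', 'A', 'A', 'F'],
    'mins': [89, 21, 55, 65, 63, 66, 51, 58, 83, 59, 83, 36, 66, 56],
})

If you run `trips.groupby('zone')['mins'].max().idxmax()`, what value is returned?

group by zone, max of mins:
zone
A    83
D    63
F    89
Name: mins, dtype: int64
Finally, label with the largest value = F.

F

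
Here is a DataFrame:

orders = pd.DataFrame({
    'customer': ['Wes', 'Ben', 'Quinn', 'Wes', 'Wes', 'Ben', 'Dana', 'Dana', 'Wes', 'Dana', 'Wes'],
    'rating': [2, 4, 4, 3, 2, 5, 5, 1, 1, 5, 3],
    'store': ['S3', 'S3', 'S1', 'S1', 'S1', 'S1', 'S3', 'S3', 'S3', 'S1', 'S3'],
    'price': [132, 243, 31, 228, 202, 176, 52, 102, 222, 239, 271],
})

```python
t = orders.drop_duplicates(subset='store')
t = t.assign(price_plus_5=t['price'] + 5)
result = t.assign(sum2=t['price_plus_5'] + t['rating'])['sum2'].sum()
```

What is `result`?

179

drop duplicate store (keep=first):
  customer  rating store  price
0      Wes       2    S3    132
2    Quinn       4    S1     31
add column price_plus_5 = t['price'] + 5:
  customer  rating store  price  price_plus_5
0      Wes       2    S3    132           137
2    Quinn       4    S1     31            36
add column sum2 = t['price_plus_5'] + t['rating']:
  customer  rating store  price  price_plus_5  sum2
0      Wes       2    S3    132           137   139
2    Quinn       4    S1     31            36    40
The sum of column 'sum2' is 179.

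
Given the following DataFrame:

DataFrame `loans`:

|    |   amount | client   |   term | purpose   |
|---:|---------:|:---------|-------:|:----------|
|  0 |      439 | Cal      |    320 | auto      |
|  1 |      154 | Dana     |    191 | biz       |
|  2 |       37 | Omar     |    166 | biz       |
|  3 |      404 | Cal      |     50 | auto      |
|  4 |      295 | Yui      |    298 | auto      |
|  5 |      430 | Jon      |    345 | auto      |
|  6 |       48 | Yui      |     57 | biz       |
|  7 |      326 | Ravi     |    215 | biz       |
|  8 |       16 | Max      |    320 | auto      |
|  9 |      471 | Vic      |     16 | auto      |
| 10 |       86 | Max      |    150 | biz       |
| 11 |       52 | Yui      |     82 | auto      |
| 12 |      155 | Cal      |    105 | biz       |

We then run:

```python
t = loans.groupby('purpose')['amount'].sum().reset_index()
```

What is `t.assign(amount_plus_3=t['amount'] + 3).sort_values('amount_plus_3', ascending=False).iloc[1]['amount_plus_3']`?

809

group by purpose, sum of amount:
purpose
auto    2107
biz      806
Name: amount, dtype: int64
reset_index():
  purpose  amount
0    auto    2107
1     biz     806
add column amount_plus_3 = t['amount'] + 3:
  purpose  amount  amount_plus_3
0    auto    2107           2110
1     biz     806            809
sort by amount_plus_3 descending:
  purpose  amount  amount_plus_3
0    auto    2107           2110
1     biz     806            809
Taking the value at position 1, column 'amount_plus_3' gives 809.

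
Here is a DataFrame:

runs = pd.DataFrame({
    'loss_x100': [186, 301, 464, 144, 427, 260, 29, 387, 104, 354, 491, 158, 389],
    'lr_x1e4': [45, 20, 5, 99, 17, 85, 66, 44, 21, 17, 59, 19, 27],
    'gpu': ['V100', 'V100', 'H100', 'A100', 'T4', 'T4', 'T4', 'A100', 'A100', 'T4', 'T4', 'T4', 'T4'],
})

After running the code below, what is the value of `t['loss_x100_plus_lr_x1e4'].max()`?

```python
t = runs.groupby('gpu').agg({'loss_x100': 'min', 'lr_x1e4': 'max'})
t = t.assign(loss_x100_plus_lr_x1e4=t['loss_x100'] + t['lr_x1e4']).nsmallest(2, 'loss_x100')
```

group by gpu: min(loss_x100), max(lr_x1e4):
      loss_x100  lr_x1e4
gpu                     
A100        104       99
H100        464        5
T4           29       85
V100        186       45
add column loss_x100_plus_lr_x1e4 = t['loss_x100'] + t['lr_x1e4']:
      loss_x100  lr_x1e4  loss_x100_plus_lr_x1e4
gpu                                             
A100        104       99                     203
H100        464        5                     469
T4           29       85                     114
V100        186       45                     231
take 2 rows with smallest loss_x100:
      loss_x100  lr_x1e4  loss_x100_plus_lr_x1e4
gpu                                             
T4           29       85                     114
A100        104       99                     203
So max() = 203.

203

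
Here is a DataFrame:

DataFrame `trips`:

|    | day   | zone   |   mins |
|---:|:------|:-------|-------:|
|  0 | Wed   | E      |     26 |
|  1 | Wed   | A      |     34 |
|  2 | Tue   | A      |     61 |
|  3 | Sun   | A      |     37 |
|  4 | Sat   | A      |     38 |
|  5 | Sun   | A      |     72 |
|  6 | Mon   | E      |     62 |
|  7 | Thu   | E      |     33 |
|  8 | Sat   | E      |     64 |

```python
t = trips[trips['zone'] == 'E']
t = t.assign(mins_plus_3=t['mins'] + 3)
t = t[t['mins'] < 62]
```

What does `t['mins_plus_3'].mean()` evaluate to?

32.5

filter rows where zone == 'E':
   day zone  mins
0  Wed    E    26
6  Mon    E    62
7  Thu    E    33
8  Sat    E    64
add column mins_plus_3 = t['mins'] + 3:
   day zone  mins  mins_plus_3
0  Wed    E    26           29
6  Mon    E    62           65
7  Thu    E    33           36
8  Sat    E    64           67
filter rows where mins < 62:
   day zone  mins  mins_plus_3
0  Wed    E    26           29
7  Thu    E    33           36
Hence 32.5.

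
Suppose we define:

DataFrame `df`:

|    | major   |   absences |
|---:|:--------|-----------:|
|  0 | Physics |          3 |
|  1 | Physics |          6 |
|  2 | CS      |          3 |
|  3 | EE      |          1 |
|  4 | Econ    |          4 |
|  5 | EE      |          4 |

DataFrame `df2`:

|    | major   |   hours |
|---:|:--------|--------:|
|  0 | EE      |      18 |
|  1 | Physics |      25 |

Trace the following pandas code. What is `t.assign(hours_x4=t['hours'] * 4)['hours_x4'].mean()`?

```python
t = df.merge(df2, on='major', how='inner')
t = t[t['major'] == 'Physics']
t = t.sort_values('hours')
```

100.0

merge on 'major' (how='inner') → 4 rows:
     major  absences  hours
0  Physics         3     25
1  Physics         6     25
2       EE         1     18
3       EE         4     18
filter rows where major == 'Physics':
     major  absences  hours
0  Physics         3     25
1  Physics         6     25
sort by hours:
     major  absences  hours
0  Physics         3     25
1  Physics         6     25
add column hours_x4 = t['hours'] * 4:
     major  absences  hours  hours_x4
0  Physics         3     25       100
1  Physics         6     25       100
Hence 100.0.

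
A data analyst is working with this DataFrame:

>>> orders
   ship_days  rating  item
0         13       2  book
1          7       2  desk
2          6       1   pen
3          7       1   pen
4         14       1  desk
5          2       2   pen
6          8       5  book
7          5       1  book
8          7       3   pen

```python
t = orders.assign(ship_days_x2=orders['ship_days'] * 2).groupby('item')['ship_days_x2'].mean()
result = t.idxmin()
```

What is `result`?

add column ship_days_x2 = orders['ship_days'] * 2:
   ship_days  rating  item  ship_days_x2
0         13       2  book            26
1          7       2  desk            14
2          6       1   pen            12
3          7       1   pen            14
4         14       1  desk            28
5          2       2   pen             4
6          8       5  book            16
7          5       1  book            10
8          7       3   pen            14
group by item, mean of ship_days_x2:
item
book    17.333333
desk    21.000000
pen     11.000000
Name: ship_days_x2, dtype: float64
Hence pen.

pen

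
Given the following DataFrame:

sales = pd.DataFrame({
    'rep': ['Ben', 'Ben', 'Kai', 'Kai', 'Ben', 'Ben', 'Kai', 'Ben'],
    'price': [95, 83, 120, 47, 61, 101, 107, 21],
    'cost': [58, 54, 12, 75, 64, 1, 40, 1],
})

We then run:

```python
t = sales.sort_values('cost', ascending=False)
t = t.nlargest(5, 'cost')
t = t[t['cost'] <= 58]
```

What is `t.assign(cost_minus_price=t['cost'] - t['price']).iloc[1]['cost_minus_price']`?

-29

sort by cost descending:
   rep  price  cost
3  Kai     47    75
4  Ben     61    64
0  Ben     95    58
1  Ben     83    54
6  Kai    107    40
2  Kai    120    12
5  Ben    101     1
7  Ben     21     1
take 5 rows with largest cost:
   rep  price  cost
3  Kai     47    75
4  Ben     61    64
0  Ben     95    58
1  Ben     83    54
6  Kai    107    40
filter rows where cost <= 58:
   rep  price  cost
0  Ben     95    58
1  Ben     83    54
6  Kai    107    40
add column cost_minus_price = t['cost'] - t['price']:
   rep  price  cost  cost_minus_price
0  Ben     95    58               -37
1  Ben     83    54               -29
6  Kai    107    40               -67
So iloc[1]['cost_minus_price'] = -29.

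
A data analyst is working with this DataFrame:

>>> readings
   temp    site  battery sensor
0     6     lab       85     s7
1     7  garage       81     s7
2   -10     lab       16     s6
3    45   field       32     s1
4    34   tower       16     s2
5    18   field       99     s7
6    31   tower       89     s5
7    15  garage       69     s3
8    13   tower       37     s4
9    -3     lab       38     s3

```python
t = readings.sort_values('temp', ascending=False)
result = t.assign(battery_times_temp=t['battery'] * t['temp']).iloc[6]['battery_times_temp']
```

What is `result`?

sort by temp descending:
   temp    site  battery sensor
3    45   field       32     s1
4    34   tower       16     s2
6    31   tower       89     s5
5    18   field       99     s7
7    15  garage       69     s3
8    13   tower       37     s4
1     7  garage       81     s7
0     6     lab       85     s7
9    -3     lab       38     s3
2   -10     lab       16     s6
add column battery_times_temp = t['battery'] * t['temp']:
   temp    site  battery sensor  battery_times_temp
3    45   field       32     s1                1440
4    34   tower       16     s2                 544
6    31   tower       89     s5                2759
5    18   field       99     s7                1782
7    15  garage       69     s3                1035
8    13   tower       37     s4                 481
1     7  garage       81     s7                 567
0     6     lab       85     s7                 510
9    -3     lab       38     s3                -114
2   -10     lab       16     s6                -160
So iloc[6]['battery_times_temp'] = 567.

567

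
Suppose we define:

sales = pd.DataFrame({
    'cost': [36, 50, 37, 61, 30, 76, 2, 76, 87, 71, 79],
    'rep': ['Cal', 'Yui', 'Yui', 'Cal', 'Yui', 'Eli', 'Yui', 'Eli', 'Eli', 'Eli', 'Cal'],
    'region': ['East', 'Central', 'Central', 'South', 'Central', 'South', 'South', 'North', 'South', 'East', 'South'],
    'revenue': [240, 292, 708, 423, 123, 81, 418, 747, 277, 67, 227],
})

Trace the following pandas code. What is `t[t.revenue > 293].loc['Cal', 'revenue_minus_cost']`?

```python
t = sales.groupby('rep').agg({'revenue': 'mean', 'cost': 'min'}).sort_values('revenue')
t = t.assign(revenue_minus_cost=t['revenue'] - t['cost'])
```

group by rep: mean(revenue), min(cost):
        revenue  cost
rep                  
Cal  296.666667    36
Eli  293.000000    71
Yui  385.250000     2
sort by revenue:
        revenue  cost
rep                  
Eli  293.000000    71
Cal  296.666667    36
Yui  385.250000     2
add column revenue_minus_cost = t['revenue'] - t['cost']:
        revenue  cost  revenue_minus_cost
rep                                      
Eli  293.000000    71          222.000000
Cal  296.666667    36          260.666667
Yui  385.250000     2          383.250000
filter rows where revenue > 293:
        revenue  cost  revenue_minus_cost
rep                                      
Cal  296.666667    36          260.666667
Yui  385.250000     2          383.250000
Reading off the value at row 'Cal', column 'revenue_minus_cost', we get 260.666666667.

260.666666667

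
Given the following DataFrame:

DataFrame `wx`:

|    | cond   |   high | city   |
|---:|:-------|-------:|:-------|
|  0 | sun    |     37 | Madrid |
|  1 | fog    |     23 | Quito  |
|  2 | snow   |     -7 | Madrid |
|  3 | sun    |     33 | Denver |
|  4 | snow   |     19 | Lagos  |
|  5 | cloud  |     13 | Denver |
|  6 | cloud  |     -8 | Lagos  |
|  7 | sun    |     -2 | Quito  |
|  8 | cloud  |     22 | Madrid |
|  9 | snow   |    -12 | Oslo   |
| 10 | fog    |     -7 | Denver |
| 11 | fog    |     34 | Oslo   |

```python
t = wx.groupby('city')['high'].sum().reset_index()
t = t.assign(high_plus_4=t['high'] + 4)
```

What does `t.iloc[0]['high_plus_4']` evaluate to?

group by city, sum of high:
city
Denver    39
Lagos     11
Madrid    52
Oslo      22
Quito     21
Name: high, dtype: int64
reset_index():
     city  high
0  Denver    39
1   Lagos    11
2  Madrid    52
3    Oslo    22
4   Quito    21
add column high_plus_4 = t['high'] + 4:
     city  high  high_plus_4
0  Denver    39           43
1   Lagos    11           15
2  Madrid    52           56
3    Oslo    22           26
4   Quito    21           25

43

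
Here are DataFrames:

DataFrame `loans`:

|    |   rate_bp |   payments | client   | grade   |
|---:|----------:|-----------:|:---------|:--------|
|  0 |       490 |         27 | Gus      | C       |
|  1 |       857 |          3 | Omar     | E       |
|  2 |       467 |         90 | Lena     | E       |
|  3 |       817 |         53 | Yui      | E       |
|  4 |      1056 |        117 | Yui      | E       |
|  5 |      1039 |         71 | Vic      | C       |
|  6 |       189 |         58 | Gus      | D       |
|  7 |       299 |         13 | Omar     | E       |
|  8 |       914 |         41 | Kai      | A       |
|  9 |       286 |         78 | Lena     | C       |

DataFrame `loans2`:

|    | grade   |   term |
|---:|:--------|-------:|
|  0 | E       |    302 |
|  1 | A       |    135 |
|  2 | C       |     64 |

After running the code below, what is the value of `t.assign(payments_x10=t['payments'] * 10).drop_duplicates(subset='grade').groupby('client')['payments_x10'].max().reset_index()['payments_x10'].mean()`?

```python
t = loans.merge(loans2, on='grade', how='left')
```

340.0

merge on 'grade' (how='left') → 10 rows:
   rate_bp  payments client grade   term
0      490        27    Gus     C   64.0
1      857         3   Omar     E  302.0
2      467        90   Lena     E  302.0
3      817        53    Yui     E  302.0
4     1056       117    Yui     E  302.0
5     1039        71    Vic     C   64.0
6      189        58    Gus     D    NaN
7      299        13   Omar     E  302.0
8      914        41    Kai     A  135.0
9      286        78   Lena     C   64.0
add column payments_x10 = t['payments'] * 10:
   rate_bp  payments client grade   term  payments_x10
0      490        27    Gus     C   64.0           270
1      857         3   Omar     E  302.0            30
2      467        90   Lena     E  302.0           900
3      817        53    Yui     E  302.0           530
4     1056       117    Yui     E  302.0          1170
5     1039        71    Vic     C   64.0           710
6      189        58    Gus     D    NaN           580
7      299        13   Omar     E  302.0           130
8      914        41    Kai     A  135.0           410
9      286        78   Lena     C   64.0           780
drop duplicate grade (keep=first):
   rate_bp  payments client grade   term  payments_x10
0      490        27    Gus     C   64.0           270
1      857         3   Omar     E  302.0            30
6      189        58    Gus     D    NaN           580
8      914        41    Kai     A  135.0           410
group by client, max of payments_x10:
client
Gus     580
Kai     410
Omar     30
Name: payments_x10, dtype: int64
reset_index():
  client  payments_x10
0    Gus           580
1    Kai           410
2   Omar            30
Hence 340.0.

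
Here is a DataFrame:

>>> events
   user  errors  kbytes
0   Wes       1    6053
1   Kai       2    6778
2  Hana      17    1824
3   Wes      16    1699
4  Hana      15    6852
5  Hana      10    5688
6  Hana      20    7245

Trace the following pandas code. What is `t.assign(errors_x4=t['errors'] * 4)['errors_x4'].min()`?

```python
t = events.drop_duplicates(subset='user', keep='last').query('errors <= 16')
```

drop duplicate user (keep=last):
   user  errors  kbytes
1   Kai       2    6778
3   Wes      16    1699
6  Hana      20    7245
filter rows where errors <= 16:
  user  errors  kbytes
1  Kai       2    6778
3  Wes      16    1699
add column errors_x4 = t['errors'] * 4:
  user  errors  kbytes  errors_x4
1  Kai       2    6778          8
3  Wes      16    1699         64
Reading off the min of column 'errors_x4', we get 8.

8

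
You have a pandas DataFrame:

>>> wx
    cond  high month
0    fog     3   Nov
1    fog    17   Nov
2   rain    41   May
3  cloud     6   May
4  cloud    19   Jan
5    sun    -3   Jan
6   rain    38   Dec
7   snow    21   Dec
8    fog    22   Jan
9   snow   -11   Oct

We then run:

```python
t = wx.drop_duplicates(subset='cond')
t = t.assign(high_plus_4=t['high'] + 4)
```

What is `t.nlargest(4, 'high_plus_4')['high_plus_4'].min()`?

7

drop duplicate cond (keep=first):
    cond  high month
0    fog     3   Nov
2   rain    41   May
3  cloud     6   May
5    sun    -3   Jan
7   snow    21   Dec
add column high_plus_4 = t['high'] + 4:
    cond  high month  high_plus_4
0    fog     3   Nov            7
2   rain    41   May           45
3  cloud     6   May           10
5    sun    -3   Jan            1
7   snow    21   Dec           25
take 4 rows with largest high_plus_4:
    cond  high month  high_plus_4
2   rain    41   May           45
7   snow    21   Dec           25
3  cloud     6   May           10
0    fog     3   Nov            7
Then the min of column 'high_plus_4': 7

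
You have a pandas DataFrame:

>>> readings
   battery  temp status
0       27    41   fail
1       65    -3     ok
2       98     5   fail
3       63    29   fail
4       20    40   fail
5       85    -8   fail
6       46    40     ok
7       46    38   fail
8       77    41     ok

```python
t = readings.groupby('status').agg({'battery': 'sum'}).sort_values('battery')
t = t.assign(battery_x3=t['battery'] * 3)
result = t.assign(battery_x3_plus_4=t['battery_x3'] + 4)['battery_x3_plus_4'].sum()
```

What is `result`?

1589

group by status, sum of battery:
        battery
status         
fail        339
ok          188
sort by battery:
        battery
status         
ok          188
fail        339
add column battery_x3 = t['battery'] * 3:
        battery  battery_x3
status                     
ok          188         564
fail        339        1017
add column battery_x3_plus_4 = t['battery_x3'] + 4:
        battery  battery_x3  battery_x3_plus_4
status                                        
ok          188         564                568
fail        339        1017               1021
Then the sum of column 'battery_x3_plus_4': 1589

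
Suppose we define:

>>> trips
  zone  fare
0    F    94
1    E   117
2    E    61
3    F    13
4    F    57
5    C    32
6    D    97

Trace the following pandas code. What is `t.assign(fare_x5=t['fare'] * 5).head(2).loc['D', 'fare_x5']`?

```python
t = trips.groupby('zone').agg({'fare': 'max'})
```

485

group by zone, max of fare:
      fare
zone      
C       32
D       97
E      117
F       94
add column fare_x5 = t['fare'] * 5:
      fare  fare_x5
zone               
C       32      160
D       97      485
E      117      585
F       94      470
take first 2 rows:
      fare  fare_x5
zone               
C       32      160
D       97      485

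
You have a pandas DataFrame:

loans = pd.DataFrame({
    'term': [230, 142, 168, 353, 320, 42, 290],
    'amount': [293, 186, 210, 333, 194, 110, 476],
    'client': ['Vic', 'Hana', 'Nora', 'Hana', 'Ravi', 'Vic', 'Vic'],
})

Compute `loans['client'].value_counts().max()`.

value_counts of client:
client
Vic     3
Hana    2
Nora    1
Ravi    1
Name: count, dtype: int64

3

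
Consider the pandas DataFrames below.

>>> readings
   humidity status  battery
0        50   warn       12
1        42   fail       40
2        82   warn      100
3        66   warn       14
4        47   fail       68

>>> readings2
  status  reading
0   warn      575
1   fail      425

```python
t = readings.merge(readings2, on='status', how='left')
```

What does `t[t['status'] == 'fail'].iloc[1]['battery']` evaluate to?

68

merge on 'status' (how='left') → 5 rows:
   humidity status  battery  reading
0        50   warn       12      575
1        42   fail       40      425
2        82   warn      100      575
3        66   warn       14      575
4        47   fail       68      425
filter rows where status == 'fail':
   humidity status  battery  reading
1        42   fail       40      425
4        47   fail       68      425
value at position 1, column 'battery' → 68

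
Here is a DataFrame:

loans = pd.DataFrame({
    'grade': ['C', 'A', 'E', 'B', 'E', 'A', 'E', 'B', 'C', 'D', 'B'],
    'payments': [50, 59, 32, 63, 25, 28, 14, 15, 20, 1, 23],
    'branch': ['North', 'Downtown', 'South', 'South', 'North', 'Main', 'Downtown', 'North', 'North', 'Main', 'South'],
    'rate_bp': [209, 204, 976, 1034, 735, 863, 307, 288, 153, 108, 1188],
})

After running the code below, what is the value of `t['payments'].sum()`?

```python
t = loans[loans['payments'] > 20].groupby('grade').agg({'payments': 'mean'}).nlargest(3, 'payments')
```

filter rows where payments > 20:
   grade  payments    branch  rate_bp
0      C        50     North      209
1      A        59  Downtown      204
2      E        32     South      976
3      B        63     South     1034
4      E        25     North      735
5      A        28      Main      863
10     B        23     South     1188
group by grade, mean of payments:
       payments
grade          
A          43.5
B          43.0
C          50.0
E          28.5
take 3 rows with largest payments:
       payments
grade          
C          50.0
A          43.5
B          43.0

136.5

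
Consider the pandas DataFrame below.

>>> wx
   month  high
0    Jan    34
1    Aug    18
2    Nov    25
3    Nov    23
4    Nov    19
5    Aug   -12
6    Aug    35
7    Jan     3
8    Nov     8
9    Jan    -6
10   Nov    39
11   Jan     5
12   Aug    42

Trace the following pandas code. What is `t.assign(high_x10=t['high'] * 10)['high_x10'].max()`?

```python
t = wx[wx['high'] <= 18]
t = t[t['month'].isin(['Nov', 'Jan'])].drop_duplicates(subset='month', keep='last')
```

80

filter rows where high <= 18:
   month  high
1    Aug    18
5    Aug   -12
7    Jan     3
8    Nov     8
9    Jan    -6
11   Jan     5
filter rows where month in ['Nov', 'Jan']:
   month  high
7    Jan     3
8    Nov     8
9    Jan    -6
11   Jan     5
drop duplicate month (keep=last):
   month  high
8    Nov     8
11   Jan     5
add column high_x10 = t['high'] * 10:
   month  high  high_x10
8    Nov     8        80
11   Jan     5        50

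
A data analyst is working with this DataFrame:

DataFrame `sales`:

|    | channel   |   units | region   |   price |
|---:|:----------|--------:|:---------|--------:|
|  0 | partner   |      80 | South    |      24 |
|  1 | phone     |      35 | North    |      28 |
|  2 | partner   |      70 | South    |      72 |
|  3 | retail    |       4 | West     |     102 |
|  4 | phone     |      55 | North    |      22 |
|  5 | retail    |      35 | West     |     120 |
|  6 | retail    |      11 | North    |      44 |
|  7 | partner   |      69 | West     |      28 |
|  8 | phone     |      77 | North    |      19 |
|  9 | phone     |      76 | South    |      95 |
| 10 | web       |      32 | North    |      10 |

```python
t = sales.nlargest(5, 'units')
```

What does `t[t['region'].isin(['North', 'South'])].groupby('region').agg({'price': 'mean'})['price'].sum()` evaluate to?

82.6666666667

take 5 rows with largest units:
   channel  units region  price
0  partner     80  South     24
8    phone     77  North     19
9    phone     76  South     95
2  partner     70  South     72
7  partner     69   West     28
filter rows where region in ['North', 'South']:
   channel  units region  price
0  partner     80  South     24
8    phone     77  North     19
9    phone     76  South     95
2  partner     70  South     72
group by region, mean of price:
            price
region           
North   19.000000
South   63.666667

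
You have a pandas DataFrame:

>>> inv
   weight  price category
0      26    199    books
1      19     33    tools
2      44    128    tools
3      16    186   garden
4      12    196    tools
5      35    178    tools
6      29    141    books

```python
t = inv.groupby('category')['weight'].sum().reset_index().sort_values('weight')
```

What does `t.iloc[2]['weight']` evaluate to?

110

group by category, sum of weight:
category
books      55
garden     16
tools     110
Name: weight, dtype: int64
reset_index():
  category  weight
0    books      55
1   garden      16
2    tools     110
sort by weight:
  category  weight
1   garden      16
0    books      55
2    tools     110
Finally, value at position 2, column 'weight' = 110.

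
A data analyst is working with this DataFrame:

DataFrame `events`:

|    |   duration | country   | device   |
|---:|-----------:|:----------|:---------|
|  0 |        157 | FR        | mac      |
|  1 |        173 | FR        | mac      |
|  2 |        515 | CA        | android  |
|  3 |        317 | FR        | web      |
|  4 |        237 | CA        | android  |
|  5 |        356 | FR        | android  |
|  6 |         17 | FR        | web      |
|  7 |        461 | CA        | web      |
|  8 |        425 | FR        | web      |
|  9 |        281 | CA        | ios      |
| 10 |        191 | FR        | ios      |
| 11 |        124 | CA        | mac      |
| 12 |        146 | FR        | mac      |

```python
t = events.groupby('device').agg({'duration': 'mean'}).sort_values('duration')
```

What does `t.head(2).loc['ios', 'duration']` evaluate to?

236.0

group by device, mean of duration:
           duration
device             
android  369.333333
ios      236.000000
mac      150.000000
web      305.000000
sort by duration:
           duration
device             
mac      150.000000
ios      236.000000
web      305.000000
android  369.333333
take first 2 rows:
        duration
device          
mac        150.0
ios        236.0
Hence 236.0.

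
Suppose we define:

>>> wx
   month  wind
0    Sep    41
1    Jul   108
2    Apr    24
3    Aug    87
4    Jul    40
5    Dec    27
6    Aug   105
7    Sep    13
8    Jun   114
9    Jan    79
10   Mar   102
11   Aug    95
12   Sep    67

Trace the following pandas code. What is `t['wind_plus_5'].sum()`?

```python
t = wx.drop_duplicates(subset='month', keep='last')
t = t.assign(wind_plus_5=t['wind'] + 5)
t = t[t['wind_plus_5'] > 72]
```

drop duplicate month (keep=last):
   month  wind
2    Apr    24
4    Jul    40
5    Dec    27
8    Jun   114
9    Jan    79
10   Mar   102
11   Aug    95
12   Sep    67
add column wind_plus_5 = t['wind'] + 5:
   month  wind  wind_plus_5
2    Apr    24           29
4    Jul    40           45
5    Dec    27           32
8    Jun   114          119
9    Jan    79           84
10   Mar   102          107
11   Aug    95          100
12   Sep    67           72
filter rows where wind_plus_5 > 72:
   month  wind  wind_plus_5
8    Jun   114          119
9    Jan    79           84
10   Mar   102          107
11   Aug    95          100
Hence 410.

410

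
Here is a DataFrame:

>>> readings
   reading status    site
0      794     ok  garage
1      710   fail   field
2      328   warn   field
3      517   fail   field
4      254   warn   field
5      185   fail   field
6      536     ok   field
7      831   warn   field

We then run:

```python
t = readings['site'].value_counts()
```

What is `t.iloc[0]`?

7

value_counts of site:
site
field     7
garage    1
Name: count, dtype: int64
value at position 0 → 7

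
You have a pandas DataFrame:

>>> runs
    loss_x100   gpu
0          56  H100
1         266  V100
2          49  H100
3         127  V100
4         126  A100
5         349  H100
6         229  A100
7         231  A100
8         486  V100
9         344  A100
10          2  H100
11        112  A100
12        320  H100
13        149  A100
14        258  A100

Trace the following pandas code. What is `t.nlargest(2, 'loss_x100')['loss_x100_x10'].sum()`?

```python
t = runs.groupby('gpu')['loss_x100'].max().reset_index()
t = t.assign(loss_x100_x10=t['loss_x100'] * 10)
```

group by gpu, max of loss_x100:
gpu
A100    344
H100    349
V100    486
Name: loss_x100, dtype: int64
reset_index():
    gpu  loss_x100
0  A100        344
1  H100        349
2  V100        486
add column loss_x100_x10 = t['loss_x100'] * 10:
    gpu  loss_x100  loss_x100_x10
0  A100        344           3440
1  H100        349           3490
2  V100        486           4860
take 2 rows with largest loss_x100:
    gpu  loss_x100  loss_x100_x10
2  V100        486           4860
1  H100        349           3490

8350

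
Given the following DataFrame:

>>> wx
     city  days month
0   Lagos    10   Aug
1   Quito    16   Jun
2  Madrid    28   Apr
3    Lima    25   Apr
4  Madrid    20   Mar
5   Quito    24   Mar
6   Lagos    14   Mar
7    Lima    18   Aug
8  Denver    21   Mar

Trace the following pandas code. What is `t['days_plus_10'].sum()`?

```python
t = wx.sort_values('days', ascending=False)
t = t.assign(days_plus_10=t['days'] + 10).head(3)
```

107

sort by days descending:
     city  days month
2  Madrid    28   Apr
3    Lima    25   Apr
5   Quito    24   Mar
8  Denver    21   Mar
4  Madrid    20   Mar
7    Lima    18   Aug
1   Quito    16   Jun
6   Lagos    14   Mar
0   Lagos    10   Aug
add column days_plus_10 = t['days'] + 10:
     city  days month  days_plus_10
2  Madrid    28   Apr            38
3    Lima    25   Apr            35
5   Quito    24   Mar            34
8  Denver    21   Mar            31
4  Madrid    20   Mar            30
7    Lima    18   Aug            28
1   Quito    16   Jun            26
6   Lagos    14   Mar            24
0   Lagos    10   Aug            20
take first 3 rows:
     city  days month  days_plus_10
2  Madrid    28   Apr            38
3    Lima    25   Apr            35
5   Quito    24   Mar            34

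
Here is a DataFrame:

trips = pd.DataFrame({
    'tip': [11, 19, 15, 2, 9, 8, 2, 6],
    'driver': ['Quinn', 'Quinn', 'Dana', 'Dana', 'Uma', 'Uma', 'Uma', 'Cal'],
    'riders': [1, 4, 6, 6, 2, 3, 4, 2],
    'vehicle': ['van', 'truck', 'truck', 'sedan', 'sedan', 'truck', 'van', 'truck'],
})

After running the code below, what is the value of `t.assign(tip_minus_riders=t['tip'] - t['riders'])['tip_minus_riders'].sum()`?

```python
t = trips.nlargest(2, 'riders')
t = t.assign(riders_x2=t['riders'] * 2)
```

5

take 2 rows with largest riders:
   tip driver  riders vehicle
2   15   Dana       6   truck
3    2   Dana       6   sedan
add column riders_x2 = t['riders'] * 2:
   tip driver  riders vehicle  riders_x2
2   15   Dana       6   truck         12
3    2   Dana       6   sedan         12
add column tip_minus_riders = t['tip'] - t['riders']:
   tip driver  riders vehicle  riders_x2  tip_minus_riders
2   15   Dana       6   truck         12                 9
3    2   Dana       6   sedan         12                -4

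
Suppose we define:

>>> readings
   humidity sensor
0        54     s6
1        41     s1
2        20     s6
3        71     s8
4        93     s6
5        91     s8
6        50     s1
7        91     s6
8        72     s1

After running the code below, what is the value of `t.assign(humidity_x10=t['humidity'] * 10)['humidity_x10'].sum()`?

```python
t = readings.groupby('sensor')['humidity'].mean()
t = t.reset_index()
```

group by sensor, mean of humidity:
sensor
s1    54.333333
s6    64.500000
s8    81.000000
Name: humidity, dtype: float64
reset_index():
  sensor   humidity
0     s1  54.333333
1     s6  64.500000
2     s8  81.000000
add column humidity_x10 = t['humidity'] * 10:
  sensor   humidity  humidity_x10
0     s1  54.333333    543.333333
1     s6  64.500000    645.000000
2     s8  81.000000    810.000000
sum of column 'humidity_x10' → 1998.33333333

1998.33333333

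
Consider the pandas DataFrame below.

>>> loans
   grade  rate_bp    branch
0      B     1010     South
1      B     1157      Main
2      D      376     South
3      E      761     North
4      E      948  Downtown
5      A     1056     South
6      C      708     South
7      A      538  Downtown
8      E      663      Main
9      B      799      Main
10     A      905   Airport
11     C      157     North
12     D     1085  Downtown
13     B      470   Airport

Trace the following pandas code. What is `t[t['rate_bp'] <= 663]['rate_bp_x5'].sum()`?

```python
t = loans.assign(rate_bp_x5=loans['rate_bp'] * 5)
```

add column rate_bp_x5 = loans['rate_bp'] * 5:
   grade  rate_bp    branch  rate_bp_x5
0      B     1010     South        5050
1      B     1157      Main        5785
2      D      376     South        1880
3      E      761     North        3805
4      E      948  Downtown        4740
5      A     1056     South        5280
6      C      708     South        3540
7      A      538  Downtown        2690
8      E      663      Main        3315
9      B      799      Main        3995
10     A      905   Airport        4525
11     C      157     North         785
12     D     1085  Downtown        5425
13     B      470   Airport        2350
filter rows where rate_bp <= 663:
   grade  rate_bp    branch  rate_bp_x5
2      D      376     South        1880
7      A      538  Downtown        2690
8      E      663      Main        3315
11     C      157     North         785
13     B      470   Airport        2350
The sum of column 'rate_bp_x5' is 11020.

11020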